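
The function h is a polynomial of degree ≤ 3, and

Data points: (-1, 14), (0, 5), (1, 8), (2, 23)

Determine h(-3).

68

Write h(m) = am³ + bm² + cm + d; the 4 given values yield a linear system in the 4 coefficients.
Solving, the leading coefficient vanishes, and h(m) = 6m² - 3m + 5.
Then h(-3) = 68.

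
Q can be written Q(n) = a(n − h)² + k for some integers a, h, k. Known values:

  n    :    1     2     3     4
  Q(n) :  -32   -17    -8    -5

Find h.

First differences 15, 9, 3; second difference -6 = 2a, so a = -3.
Expanding, the n-coefficient is −2ah = 6h; matching it to the data gives h = 4, and then k = -5.
So Q(n) = -3(n − 4)² − 5.
Hence h = 4.

4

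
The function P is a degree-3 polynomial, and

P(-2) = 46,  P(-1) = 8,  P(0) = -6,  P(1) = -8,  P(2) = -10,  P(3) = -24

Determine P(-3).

120

First differences: -38, -14, -2, -2, -14. Second differences: 24, 12, 0, -12. Third differences: -12, -12, -12.
Level-3 differences are constant, so P has degree 3.
Fitting a degree-3 polynomial gives P(k) = -2k³ + 6k² - 6k - 6.
Then P(-3) = 120.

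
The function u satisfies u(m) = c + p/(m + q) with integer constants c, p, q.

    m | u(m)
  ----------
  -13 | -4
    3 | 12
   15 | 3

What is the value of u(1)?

(u(m) − c)(m + q) = p for each data point; the three points give a linear system in c and q, then p follows.
Solving: c = 0, q = 1, p = 48, so u(m) = 48/(m + 1).
Then u(1) = 0 + 48/2 = 24.

24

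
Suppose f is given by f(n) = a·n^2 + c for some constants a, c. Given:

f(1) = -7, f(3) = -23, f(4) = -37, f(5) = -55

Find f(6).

-77

From f(1) = -7 and f(3) = -23: 1a + c = -7 and 9a + c = -23.
Subtracting: 8a = -16, so a = -2; then c = -7 − (-2)·1 = -5.
So f(n) = -2n² − 5, and f(6) = -77.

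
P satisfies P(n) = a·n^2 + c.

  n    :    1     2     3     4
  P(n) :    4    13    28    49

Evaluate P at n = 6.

From P(1) = 4 and P(2) = 13: 1a + c = 4 and 4a + c = 13.
Subtracting: 3a = 9, so a = 3; then c = 4 − 3·1 = 1.
So P(n) = 3n² + 1, and P(6) = 109.

109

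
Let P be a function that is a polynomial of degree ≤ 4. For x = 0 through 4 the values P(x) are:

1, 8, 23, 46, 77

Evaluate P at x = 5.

116

First differences: 7, 15, 23, 31. Second differences: 8, 8, 8.
Level-2 differences are constant, so P has degree 2.
Fitting a degree-2 polynomial gives P(x) = 4x² + 3x + 1.
Then P(5) = 116.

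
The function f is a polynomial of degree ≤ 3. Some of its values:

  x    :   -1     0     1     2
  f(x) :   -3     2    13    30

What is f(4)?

82

Write f(x) = ax³ + bx² + cx + d; the 4 given values yield a linear system in the 4 coefficients.
Solving, the leading coefficient vanishes, and f(x) = 3x² + 8x + 2.
Then f(4) = 82.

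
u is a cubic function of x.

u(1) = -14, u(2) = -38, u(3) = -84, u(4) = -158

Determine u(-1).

-8

Write u(x) = ax³ + bx² + cx + d; the 4 given values yield a linear system in the 4 coefficients.
Solving, u(x) = -x³ - 5x² - 2x - 6.
Then u(-1) = -8.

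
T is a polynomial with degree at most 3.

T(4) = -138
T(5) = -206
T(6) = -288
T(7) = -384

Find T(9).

Write T(m) = am³ + bm² + cm + d; the 4 given values yield a linear system in the 4 coefficients.
Solving, the leading coefficient vanishes, and T(m) = -7m² - 5m - 6.
Then T(9) = -618.

-618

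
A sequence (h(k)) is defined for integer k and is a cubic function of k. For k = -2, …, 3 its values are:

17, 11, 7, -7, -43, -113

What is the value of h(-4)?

First differences: -6, -4, -14, -36, -70. Second differences: 2, -10, -22, -34. Third differences: -12, -12, -12.
Level-3 differences are constant, so h has degree 3.
Fitting a degree-3 polynomial gives h(k) = -2k³ - 5k² - 7k + 7.
Then h(-4) = 83.

83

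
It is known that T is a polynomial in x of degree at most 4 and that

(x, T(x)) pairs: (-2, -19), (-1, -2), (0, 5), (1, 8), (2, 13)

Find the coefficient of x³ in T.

First differences: 17, 7, 3, 5. Second differences: -10, -4, 2. Third differences: 6, 6.
Level-3 differences are constant, so T has degree 3.
Fitting a degree-3 polynomial gives T(x) = x³ - 2x² + 4x + 5.
The coefficient of x³ is 1.

1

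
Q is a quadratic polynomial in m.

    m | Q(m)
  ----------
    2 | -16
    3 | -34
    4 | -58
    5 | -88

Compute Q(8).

-214

First differences: -18, -24, -30. Second differences: -6, -6.
Level-2 differences are constant, so Q has degree 2.
Fitting a degree-2 polynomial gives Q(m) = -3m² - 3m + 2.
Then Q(8) = -214.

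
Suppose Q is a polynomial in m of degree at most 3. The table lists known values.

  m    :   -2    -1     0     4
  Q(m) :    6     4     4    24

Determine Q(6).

46

Write Q(m) = am³ + bm² + cm + d; the 4 given values yield a linear system in the 4 coefficients.
Solving, the leading coefficient vanishes, and Q(m) = m² + m + 4.
Then Q(6) = 46.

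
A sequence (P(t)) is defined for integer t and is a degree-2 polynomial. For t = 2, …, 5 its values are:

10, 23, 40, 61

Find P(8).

Write P(t) = at² + bt + c; the 4 given values yield a linear system in the 3 coefficients.
Solving, P(t) = 2t² + 3t - 4.
Then P(8) = 148.

148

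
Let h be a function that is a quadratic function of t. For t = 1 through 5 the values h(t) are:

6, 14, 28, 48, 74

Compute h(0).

First differences: 8, 14, 20, 26. Second differences: 6, 6, 6.
Level-2 differences are constant, so h has degree 2.
Fitting a degree-2 polynomial gives h(t) = 3t² - t + 4.
Then h(0) = 4.

4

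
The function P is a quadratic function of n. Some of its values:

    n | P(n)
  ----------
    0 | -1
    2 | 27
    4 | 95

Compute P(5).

144

Write P(n) = an² + bn + c; the 3 given values yield a linear system in the 3 coefficients.
Solving, P(n) = 5n² + 4n - 1.
Then P(5) = 144.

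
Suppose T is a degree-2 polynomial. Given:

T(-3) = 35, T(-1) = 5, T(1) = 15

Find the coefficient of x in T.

5

Write T(x) = ax² + bx + c; the 3 given values yield a linear system in the 3 coefficients.
Solving, T(x) = 5x² + 5x + 5.
The coefficient of x is 5.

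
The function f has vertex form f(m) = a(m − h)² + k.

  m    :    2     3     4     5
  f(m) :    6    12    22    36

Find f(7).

76

First differences 6, 10, 14; second difference 4 = 2a, so a = 2.
Expanding, the m-coefficient is −2ah = -4h; matching it to the data gives h = 1, and then k = 4.
So f(m) = 2(m − 1)² + 4.
f(7) = 2·6² + 4 = 76.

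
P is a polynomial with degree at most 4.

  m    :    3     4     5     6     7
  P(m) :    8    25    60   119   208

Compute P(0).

First differences: 17, 35, 59, 89. Second differences: 18, 24, 30. Third differences: 6, 6.
Level-3 differences are constant, so P has degree 3.
Fitting a degree-3 polynomial gives P(m) = m³ - 3m² + m + 5.
Then P(0) = 5.

5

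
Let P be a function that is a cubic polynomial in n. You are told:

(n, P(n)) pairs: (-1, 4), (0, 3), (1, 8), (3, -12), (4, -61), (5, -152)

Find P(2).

Write P(n) = an³ + bn² + cn + d; the 6 given values yield a linear system in the 4 coefficients.
Solving, P(n) = -2n³ + 3n² + 4n + 3.
Then P(2) = 7.

7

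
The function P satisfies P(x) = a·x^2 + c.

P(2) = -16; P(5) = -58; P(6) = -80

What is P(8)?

-136

From P(2) = -16 and P(5) = -58: 4a + c = -16 and 25a + c = -58.
Subtracting: 21a = -42, so a = -2; then c = -16 − (-2)·4 = -8.
So P(x) = -2x² − 8, and P(8) = -136.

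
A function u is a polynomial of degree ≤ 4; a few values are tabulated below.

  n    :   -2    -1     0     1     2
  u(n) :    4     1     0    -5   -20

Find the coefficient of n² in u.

-2

Write u(n) = an^4 + bn³ + cn² + dn + e; the 5 given values yield a linear system in the 5 coefficients.
Solving, the leading coefficient vanishes, and u(n) = -n³ - 2n² - 2n.
The coefficient of n² is -2.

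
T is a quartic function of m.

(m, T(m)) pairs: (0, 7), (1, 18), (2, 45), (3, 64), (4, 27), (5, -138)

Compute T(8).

-2481

First differences: 11, 27, 19, -37, -165. Second differences: 16, -8, -56, -128. Third differences: -24, -48, -72. Fourth differences: -24, -24.
Level-4 differences are constant, so T has degree 4.
Fitting a degree-4 polynomial gives T(m) = -m^4 + 2m³ + 9m² + m + 7.
Then T(8) = -2481.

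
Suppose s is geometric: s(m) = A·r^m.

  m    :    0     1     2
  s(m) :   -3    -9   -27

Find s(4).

-243

Consecutive ratio: -9/(-3) = 3, and -27/(-9) = 3, so r = 3.
Then A·3^0 = -3 gives A = -3, and s(m) = -3·3^m.
s(4) = -3·3^4 = -243.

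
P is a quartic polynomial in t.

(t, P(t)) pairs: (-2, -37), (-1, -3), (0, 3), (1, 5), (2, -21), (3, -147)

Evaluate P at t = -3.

First differences: 34, 6, 2, -26, -126. Second differences: -28, -4, -28, -100. Third differences: 24, -24, -72. Fourth differences: -48, -48.
Level-4 differences are constant, so P has degree 4.
Fitting a degree-4 polynomial gives P(t) = -2t^4 + 4t + 3.
Then P(-3) = -171.

-171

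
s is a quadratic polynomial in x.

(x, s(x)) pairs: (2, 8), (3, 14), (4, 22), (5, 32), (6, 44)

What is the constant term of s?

2

Write s(x) = ax² + bx + c; the 5 given values yield a linear system in the 3 coefficients.
Solving, s(x) = x² + x + 2.
The constant term is s(0) = 2.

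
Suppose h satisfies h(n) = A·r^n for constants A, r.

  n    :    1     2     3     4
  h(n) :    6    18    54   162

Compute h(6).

Consecutive ratio: 18/6 = 3, and 54/18 = 3, so r = 3.
Then A·3^1 = 6 gives A = 2, and h(n) = 2·3^n.
h(6) = 2·3^6 = 1458.

1458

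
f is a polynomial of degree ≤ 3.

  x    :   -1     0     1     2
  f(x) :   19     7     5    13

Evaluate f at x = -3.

73

First differences: -12, -2, 8. Second differences: 10, 10.
Level-2 differences are constant, so f has degree 2.
Fitting a degree-2 polynomial gives f(x) = 5x² - 7x + 7.
Then f(-3) = 73.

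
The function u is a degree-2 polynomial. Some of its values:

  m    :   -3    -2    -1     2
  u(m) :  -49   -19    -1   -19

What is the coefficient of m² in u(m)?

-6

Write u(m) = am² + bm + c; the 4 given values yield a linear system in the 3 coefficients.
Solving, u(m) = -6m² + 5.
The coefficient of m² is -6.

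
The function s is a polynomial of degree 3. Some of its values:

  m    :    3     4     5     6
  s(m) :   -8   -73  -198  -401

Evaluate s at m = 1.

14

Write s(m) = am³ + bm² + cm + d; the 4 given values yield a linear system in the 4 coefficients.
Solving, s(m) = -3m³ + 6m² + 4m + 7.
Then s(1) = 14.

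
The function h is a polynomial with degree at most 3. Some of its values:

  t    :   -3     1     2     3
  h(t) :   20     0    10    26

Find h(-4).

Write h(t) = at³ + bt² + ct + d; the 4 given values yield a linear system in the 4 coefficients.
Solving, the leading coefficient vanishes, and h(t) = 3t² + t - 4.
Then h(-4) = 40.

40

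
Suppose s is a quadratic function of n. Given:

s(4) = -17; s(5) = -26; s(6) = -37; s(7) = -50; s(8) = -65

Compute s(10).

-101

First differences: -9, -11, -13, -15. Second differences: -2, -2, -2.
Level-2 differences are constant, so s has degree 2.
Fitting a degree-2 polynomial gives s(n) = -n² - 1.
Then s(10) = -101.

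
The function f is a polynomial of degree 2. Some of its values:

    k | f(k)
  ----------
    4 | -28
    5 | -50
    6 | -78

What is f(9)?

Write f(k) = ak² + bk + c; the 3 given values yield a linear system in the 3 coefficients.
Solving, f(k) = -3k² + 5k.
Then f(9) = -198.

-198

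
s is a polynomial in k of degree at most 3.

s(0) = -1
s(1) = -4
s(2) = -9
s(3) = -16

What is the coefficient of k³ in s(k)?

Write s(k) = ak³ + bk² + ck + d; the 4 given values yield a linear system in the 4 coefficients.
Solving, the leading coefficient vanishes, and s(k) = -k² - 2k - 1.
The coefficient of k³ is 0.

0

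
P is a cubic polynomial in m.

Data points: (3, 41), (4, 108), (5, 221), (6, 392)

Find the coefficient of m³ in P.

2

Write P(m) = am³ + bm² + cm + d; the 4 given values yield a linear system in the 4 coefficients.
Solving, P(m) = 2m³ - m² - 4.
The coefficient of m³ is 2.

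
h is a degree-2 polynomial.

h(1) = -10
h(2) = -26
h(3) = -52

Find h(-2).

-22

Write h(m) = am² + bm + c; the 3 given values yield a linear system in the 3 coefficients.
Solving, h(m) = -5m² - m - 4.
Then h(-2) = -22.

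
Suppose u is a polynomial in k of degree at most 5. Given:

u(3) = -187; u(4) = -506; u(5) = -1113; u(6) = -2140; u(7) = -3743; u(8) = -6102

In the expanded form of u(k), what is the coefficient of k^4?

First differences: -319, -607, -1027, -1603, -2359. Second differences: -288, -420, -576, -756. Third differences: -132, -156, -180. Fourth differences: -24, -24.
Level-4 differences are constant, so u has degree 4.
Fitting a degree-4 polynomial gives u(k) = -k^4 - 4k³ + k² - 3k + 2.
The coefficient of k^4 is -1.

-1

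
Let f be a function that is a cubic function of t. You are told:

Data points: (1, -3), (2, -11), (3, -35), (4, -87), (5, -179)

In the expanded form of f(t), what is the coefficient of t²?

First differences: -8, -24, -52, -92. Second differences: -16, -28, -40. Third differences: -12, -12.
Level-3 differences are constant, so f has degree 3.
Fitting a degree-3 polynomial gives f(t) = -2t³ + 4t² - 6t + 1.
The coefficient of t² is 4.

4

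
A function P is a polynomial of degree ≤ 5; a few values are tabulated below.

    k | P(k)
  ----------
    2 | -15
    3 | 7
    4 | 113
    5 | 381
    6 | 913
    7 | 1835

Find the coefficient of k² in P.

-4

First differences: 22, 106, 268, 532, 922. Second differences: 84, 162, 264, 390. Third differences: 78, 102, 126. Fourth differences: 24, 24.
Level-4 differences are constant, so P has degree 4.
Fitting a degree-4 polynomial gives P(k) = k^4 - k³ - 4k² - 4k + 1.
The coefficient of k² is -4.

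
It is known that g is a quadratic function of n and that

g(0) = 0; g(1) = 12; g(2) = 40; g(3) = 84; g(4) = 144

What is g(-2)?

24

First differences: 12, 28, 44, 60. Second differences: 16, 16, 16.
Level-2 differences are constant, so g has degree 2.
Fitting a degree-2 polynomial gives g(n) = 8n² + 4n.
Then g(-2) = 24.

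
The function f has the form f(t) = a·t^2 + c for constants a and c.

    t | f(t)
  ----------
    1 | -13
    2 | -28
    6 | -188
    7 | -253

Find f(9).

-413

From f(1) = -13 and f(2) = -28: 1a + c = -13 and 4a + c = -28.
Subtracting: 3a = -15, so a = -5; then c = -13 − (-5)·1 = -8.
So f(t) = -5t² − 8, and f(9) = -413.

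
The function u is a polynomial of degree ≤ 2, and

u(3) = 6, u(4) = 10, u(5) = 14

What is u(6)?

18

First differences: 4, 4.
Level-1 differences are constant, so u has degree 1.
Fitting a degree-1 polynomial gives u(x) = 4x - 6.
Then u(6) = 18.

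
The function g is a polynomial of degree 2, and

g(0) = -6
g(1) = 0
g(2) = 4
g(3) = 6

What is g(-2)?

First differences: 6, 4, 2. Second differences: -2, -2.
Level-2 differences are constant, so g has degree 2.
Fitting a degree-2 polynomial gives g(m) = -m² + 7m - 6.
Then g(-2) = -24.

-24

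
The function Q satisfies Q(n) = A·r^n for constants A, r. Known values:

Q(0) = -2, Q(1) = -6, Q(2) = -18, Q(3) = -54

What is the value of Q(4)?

Consecutive ratio: -6/(-2) = 3, and -18/(-6) = 3, so r = 3.
Then A·3^0 = -2 gives A = -2, and Q(n) = -2·3^n.
Q(4) = -2·3^4 = -162.

-162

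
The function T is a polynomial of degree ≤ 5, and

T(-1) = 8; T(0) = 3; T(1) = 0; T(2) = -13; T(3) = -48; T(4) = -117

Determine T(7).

First differences: -5, -3, -13, -35, -69. Second differences: 2, -10, -22, -34. Third differences: -12, -12, -12.
Level-3 differences are constant, so T has degree 3.
Fitting a degree-3 polynomial gives T(k) = -2k³ + k² - 2k + 3.
Then T(7) = -648.

-648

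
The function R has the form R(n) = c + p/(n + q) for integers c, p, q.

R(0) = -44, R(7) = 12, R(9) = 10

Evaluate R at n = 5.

(R(n) − c)(n + q) = p for each data point; the three points give a linear system in c and q, then p follows.
Solving: c = 4, q = -1, p = 48, so R(n) = 4 + 48/(n − 1).
Then R(5) = 4 + 48/4 = 16.

16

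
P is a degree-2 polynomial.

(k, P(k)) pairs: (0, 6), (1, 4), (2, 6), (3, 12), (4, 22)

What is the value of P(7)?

First differences: -2, 2, 6, 10. Second differences: 4, 4, 4.
Level-2 differences are constant, so P has degree 2.
Fitting a degree-2 polynomial gives P(k) = 2k² - 4k + 6.
Then P(7) = 76.

76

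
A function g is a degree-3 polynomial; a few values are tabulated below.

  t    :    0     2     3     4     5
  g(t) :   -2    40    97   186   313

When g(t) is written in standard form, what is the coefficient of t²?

Write g(t) = at³ + bt² + ct + d; the 5 given values yield a linear system in the 4 coefficients.
Solving, g(t) = t³ + 7t² + 3t - 2.
The coefficient of t² is 7.

7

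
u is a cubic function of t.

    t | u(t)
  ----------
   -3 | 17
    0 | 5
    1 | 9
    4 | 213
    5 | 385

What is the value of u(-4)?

Write u(t) = at³ + bt² + ct + d; the 5 given values yield a linear system in the 4 coefficients.
Solving, u(t) = 2t³ + 6t² - 4t + 5.
Then u(-4) = -11.

-11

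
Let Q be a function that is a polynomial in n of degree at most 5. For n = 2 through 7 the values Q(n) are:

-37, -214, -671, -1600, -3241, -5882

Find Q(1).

First differences: -177, -457, -929, -1641, -2641. Second differences: -280, -472, -712, -1000. Third differences: -192, -240, -288. Fourth differences: -48, -48.
Level-4 differences are constant, so Q has degree 4.
Fitting a degree-4 polynomial gives Q(n) = -2n^4 - 4n³ + 6n² - n + 5.
Then Q(1) = 4.

4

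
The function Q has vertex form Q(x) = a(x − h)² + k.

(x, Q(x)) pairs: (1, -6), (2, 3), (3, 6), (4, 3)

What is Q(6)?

First differences 9, 3, -3; second difference -6 = 2a, so a = -3.
Expanding, the x-coefficient is −2ah = 6h; matching it to the data gives h = 3, and then k = 6.
So Q(x) = -3(x − 3)² + 6.
Q(6) = -3·3² + 6 = -21.

-21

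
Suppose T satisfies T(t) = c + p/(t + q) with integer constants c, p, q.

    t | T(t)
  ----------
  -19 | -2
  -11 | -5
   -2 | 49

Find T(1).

(T(t) − c)(t + q) = p for each data point; the three points give a linear system in c and q, then p follows.
Solving: c = 1, q = 3, p = 48, so T(t) = 1 + 48/(t + 3).
Then T(1) = 1 + 48/4 = 13.

13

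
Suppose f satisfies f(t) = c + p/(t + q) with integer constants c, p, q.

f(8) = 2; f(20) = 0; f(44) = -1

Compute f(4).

(f(t) − c)(t + q) = p for each data point; the three points give a linear system in c and q, then p follows.
Solving: c = -2, q = 4, p = 48, so f(t) = -2 + 48/(t + 4).
Then f(4) = -2 + 48/8 = 4.

4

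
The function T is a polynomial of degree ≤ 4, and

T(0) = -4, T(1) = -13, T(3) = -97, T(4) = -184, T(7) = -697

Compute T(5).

Write T(n) = an^4 + bn³ + cn² + dn + e; the 5 given values yield a linear system in the 5 coefficients.
Solving, the leading coefficient vanishes, and T(n) = -n³ - 7n² - n - 4.
Then T(5) = -309.

-309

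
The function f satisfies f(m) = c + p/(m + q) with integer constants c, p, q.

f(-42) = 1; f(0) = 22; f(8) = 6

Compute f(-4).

(f(m) − c)(m + q) = p for each data point; the three points give a linear system in c and q, then p follows.
Solving: c = 2, q = 2, p = 40, so f(m) = 2 + 40/(m + 2).
Then f(-4) = 2 + 40/(-2) = -18.

-18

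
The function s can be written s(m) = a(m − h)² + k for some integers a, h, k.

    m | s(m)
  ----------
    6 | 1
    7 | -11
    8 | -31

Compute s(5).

First differences -12, -20; second difference -8 = 2a, so a = -4.
Expanding, the m-coefficient is −2ah = 8h; matching it to the data gives h = 5, and then k = 5.
So s(m) = -4(m − 5)² + 5.
s(5) = -4·0² + 5 = 5.

5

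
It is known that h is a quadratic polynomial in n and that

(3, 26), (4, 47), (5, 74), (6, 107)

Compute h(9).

Write h(n) = an² + bn + c; the 4 given values yield a linear system in the 3 coefficients.
Solving, h(n) = 3n² - 1.
Then h(9) = 242.

242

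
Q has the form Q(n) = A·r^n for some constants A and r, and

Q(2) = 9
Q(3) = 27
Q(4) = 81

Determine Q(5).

Consecutive ratio: 27/9 = 3, and 81/27 = 3, so r = 3.
Then A·3^2 = 9 gives A = 1, and Q(n) = 1·3^n.
Q(5) = 1·3^5 = 243.

243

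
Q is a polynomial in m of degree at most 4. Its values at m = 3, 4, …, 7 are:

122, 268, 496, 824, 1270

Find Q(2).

First differences: 146, 228, 328, 446. Second differences: 82, 100, 118. Third differences: 18, 18.
Level-3 differences are constant, so Q has degree 3.
Fitting a degree-3 polynomial gives Q(m) = 3m³ + 5m² - 4.
Then Q(2) = 40.

40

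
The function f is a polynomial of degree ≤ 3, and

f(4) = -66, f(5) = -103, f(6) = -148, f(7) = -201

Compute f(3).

First differences: -37, -45, -53. Second differences: -8, -8.
Level-2 differences are constant, so f has degree 2.
Fitting a degree-2 polynomial gives f(x) = -4x² - x + 2.
Then f(3) = -37.

-37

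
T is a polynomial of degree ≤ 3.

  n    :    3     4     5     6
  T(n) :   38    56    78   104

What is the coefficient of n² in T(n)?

2

First differences: 18, 22, 26. Second differences: 4, 4.
Level-2 differences are constant, so T has degree 2.
Fitting a degree-2 polynomial gives T(n) = 2n² + 4n + 8.
The coefficient of n² is 2.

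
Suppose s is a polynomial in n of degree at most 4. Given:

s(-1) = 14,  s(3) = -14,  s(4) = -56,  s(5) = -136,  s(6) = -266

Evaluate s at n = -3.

112

Write s(n) = an^4 + bn³ + cn² + dn + e; the 5 given values yield a linear system in the 5 coefficients.
Solving, the leading coefficient vanishes, and s(n) = -2n³ + 5n² - 3n + 4.
Then s(-3) = 112.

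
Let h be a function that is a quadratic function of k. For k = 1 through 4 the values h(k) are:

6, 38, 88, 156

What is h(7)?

First differences: 32, 50, 68. Second differences: 18, 18.
Level-2 differences are constant, so h has degree 2.
Fitting a degree-2 polynomial gives h(k) = 9k² + 5k - 8.
Then h(7) = 468.

468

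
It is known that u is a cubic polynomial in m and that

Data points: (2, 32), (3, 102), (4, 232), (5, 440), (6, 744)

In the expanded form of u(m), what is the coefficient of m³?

First differences: 70, 130, 208, 304. Second differences: 60, 78, 96. Third differences: 18, 18.
Level-3 differences are constant, so u has degree 3.
Fitting a degree-3 polynomial gives u(m) = 3m³ + 3m² - 2m.
The coefficient of m³ is 3.

3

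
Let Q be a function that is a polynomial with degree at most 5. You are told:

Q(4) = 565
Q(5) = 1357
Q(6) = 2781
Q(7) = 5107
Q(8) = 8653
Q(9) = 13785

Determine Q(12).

43077

Write Q(t) = at^5 + bt^4 + ct³ + dt² + et + p; the 6 given values yield a linear system in the 6 coefficients.
Solving, the leading coefficient vanishes, and Q(t) = 2t^4 + t³ - t² + 2t - 3.
Then Q(12) = 43077.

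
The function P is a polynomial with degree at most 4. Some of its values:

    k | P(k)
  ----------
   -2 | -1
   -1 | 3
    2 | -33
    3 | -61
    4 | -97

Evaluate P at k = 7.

-253

Write P(k) = ak^4 + bk³ + ck² + dk + e; the 5 given values yield a linear system in the 5 coefficients.
Solving, the top 2 coefficients vanish, and P(k) = -4k² - 8k - 1.
Then P(7) = -253.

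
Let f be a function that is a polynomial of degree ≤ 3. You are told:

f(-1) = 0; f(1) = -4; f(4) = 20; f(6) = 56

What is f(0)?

Write f(k) = ak³ + bk² + ck + d; the 4 given values yield a linear system in the 4 coefficients.
Solving, the leading coefficient vanishes, and f(k) = 2k² - 2k - 4.
The constant term is f(0) = -4.

-4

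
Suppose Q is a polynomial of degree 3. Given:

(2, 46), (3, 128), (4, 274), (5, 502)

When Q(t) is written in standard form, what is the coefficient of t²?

Write Q(t) = at³ + bt² + ct + d; the 4 given values yield a linear system in the 4 coefficients.
Solving, Q(t) = 3t³ + 5t² + 2.
The coefficient of t² is 5.

5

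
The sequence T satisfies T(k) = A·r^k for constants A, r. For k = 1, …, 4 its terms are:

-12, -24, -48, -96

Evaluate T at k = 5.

-192

Consecutive ratio: -24/(-12) = 2, and -48/(-24) = 2, so r = 2.
Then A·2^1 = -12 gives A = -6, and T(k) = -6·2^k.
T(5) = -6·2^5 = -192.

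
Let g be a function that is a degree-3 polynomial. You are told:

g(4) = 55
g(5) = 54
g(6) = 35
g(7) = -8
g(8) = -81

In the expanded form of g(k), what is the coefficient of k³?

-1

First differences: -1, -19, -43, -73. Second differences: -18, -24, -30. Third differences: -6, -6.
Level-3 differences are constant, so g has degree 3.
Fitting a degree-3 polynomial gives g(k) = -k³ + 6k² + 6k - 1.
The coefficient of k³ is -1.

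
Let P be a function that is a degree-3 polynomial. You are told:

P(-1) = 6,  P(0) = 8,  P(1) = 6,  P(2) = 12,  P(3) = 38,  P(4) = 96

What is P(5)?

198

First differences: 2, -2, 6, 26, 58. Second differences: -4, 8, 20, 32. Third differences: 12, 12, 12.
Level-3 differences are constant, so P has degree 3.
Extending the table by one column gives the next first difference 102, so P(5) = 96 + 102 = 198.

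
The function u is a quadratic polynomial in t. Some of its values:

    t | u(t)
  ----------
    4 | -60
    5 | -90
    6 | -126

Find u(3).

Write u(t) = at² + bt + c; the 3 given values yield a linear system in the 3 coefficients.
Solving, u(t) = -3t² - 3t.
Then u(3) = -36.

-36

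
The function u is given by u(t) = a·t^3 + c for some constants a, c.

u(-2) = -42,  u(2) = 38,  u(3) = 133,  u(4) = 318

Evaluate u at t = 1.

From u(-2) = -42 and u(2) = 38: -8a + c = -42 and 8a + c = 38.
Subtracting: 16a = 80, so a = 5; then c = -42 − 5·(-8) = -2.
So u(t) = 5t³ − 2, and u(1) = 3.

3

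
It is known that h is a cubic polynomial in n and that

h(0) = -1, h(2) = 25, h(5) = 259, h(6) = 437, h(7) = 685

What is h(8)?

1015

Write h(n) = an³ + bn² + cn + d; the 5 given values yield a linear system in the 4 coefficients.
Solving, h(n) = 2n³ - n² + 7n - 1.
Then h(8) = 1015.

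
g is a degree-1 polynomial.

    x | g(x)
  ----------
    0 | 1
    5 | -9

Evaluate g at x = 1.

-1

Write g(x) = ax + b; the 2 given values yield a linear system in the 2 coefficients.
Solving, g(x) = -2x + 1.
Then g(1) = -1.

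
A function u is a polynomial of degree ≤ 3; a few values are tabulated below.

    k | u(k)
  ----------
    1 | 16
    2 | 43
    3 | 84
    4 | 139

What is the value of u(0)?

3

First differences: 27, 41, 55. Second differences: 14, 14.
Level-2 differences are constant, so u has degree 2.
Fitting a degree-2 polynomial gives u(k) = 7k² + 6k + 3.
Then u(0) = 3.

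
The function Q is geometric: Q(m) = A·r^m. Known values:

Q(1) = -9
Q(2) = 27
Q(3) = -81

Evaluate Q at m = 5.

Consecutive ratio: 27/(-9) = -3, and -81/27 = -3, so r = -3.
Then A·(-3)^1 = -9 gives A = 3, and Q(m) = 3·(-3)^m.
Q(5) = 3·(-3)^5 = -729.

-729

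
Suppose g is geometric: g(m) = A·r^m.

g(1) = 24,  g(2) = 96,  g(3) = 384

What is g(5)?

Consecutive ratio: 96/24 = 4, and 384/96 = 4, so r = 4.
Then A·4^1 = 24 gives A = 6, and g(m) = 6·4^m.
g(5) = 6·4^5 = 6144.

6144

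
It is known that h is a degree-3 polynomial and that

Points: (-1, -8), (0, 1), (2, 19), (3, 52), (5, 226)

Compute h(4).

117

Write h(t) = at³ + bt² + ct + d; the 5 given values yield a linear system in the 4 coefficients.
Solving, h(t) = 2t³ - 2t² + 5t + 1.
Then h(4) = 117.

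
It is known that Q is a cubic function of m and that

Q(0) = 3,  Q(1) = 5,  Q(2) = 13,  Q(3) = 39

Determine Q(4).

Write Q(m) = am³ + bm² + cm + d; the 4 given values yield a linear system in the 4 coefficients.
Solving, Q(m) = 2m³ - 3m² + 3m + 3.
Then Q(4) = 95.

95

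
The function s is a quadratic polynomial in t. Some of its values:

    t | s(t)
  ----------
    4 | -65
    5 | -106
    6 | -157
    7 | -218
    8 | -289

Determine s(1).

-2

First differences: -41, -51, -61, -71. Second differences: -10, -10, -10.
Level-2 differences are constant, so s has degree 2.
Fitting a degree-2 polynomial gives s(t) = -5t² + 4t - 1.
Then s(1) = -2.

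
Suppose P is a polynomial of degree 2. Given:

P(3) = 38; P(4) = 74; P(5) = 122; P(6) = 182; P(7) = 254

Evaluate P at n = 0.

2

First differences: 36, 48, 60, 72. Second differences: 12, 12, 12.
Level-2 differences are constant, so P has degree 2.
Fitting a degree-2 polynomial gives P(n) = 6n² - 6n + 2.
Then P(0) = 2.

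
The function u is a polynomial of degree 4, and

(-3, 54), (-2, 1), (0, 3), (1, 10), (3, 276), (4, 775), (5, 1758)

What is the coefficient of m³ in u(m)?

4

Write u(m) = am^4 + bm³ + cm² + dm + e; the 7 given values yield a linear system in the 5 coefficients.
Solving, u(m) = 2m^4 + 4m³ + m + 3.
The coefficient of m³ is 4.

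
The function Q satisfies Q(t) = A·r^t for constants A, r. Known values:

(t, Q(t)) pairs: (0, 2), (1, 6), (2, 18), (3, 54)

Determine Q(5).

Consecutive ratio: 6/2 = 3, and 18/6 = 3, so r = 3.
Then A·3^0 = 2 gives A = 2, and Q(t) = 2·3^t.
Q(5) = 2·3^5 = 486.

486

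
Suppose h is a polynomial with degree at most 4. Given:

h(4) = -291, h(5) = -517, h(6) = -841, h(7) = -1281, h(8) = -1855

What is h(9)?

-2581

First differences: -226, -324, -440, -574. Second differences: -98, -116, -134. Third differences: -18, -18.
Level-3 differences are constant, so h has degree 3.
Fitting a degree-3 polynomial gives h(t) = -3t³ - 4t² - 7t - 7.
Then h(9) = -2581.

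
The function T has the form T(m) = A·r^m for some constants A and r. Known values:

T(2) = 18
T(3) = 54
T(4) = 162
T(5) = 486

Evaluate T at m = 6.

1458

Consecutive ratio: 54/18 = 3, and 162/54 = 3, so r = 3.
Then A·3^2 = 18 gives A = 2, and T(m) = 2·3^m.
T(6) = 2·3^6 = 1458.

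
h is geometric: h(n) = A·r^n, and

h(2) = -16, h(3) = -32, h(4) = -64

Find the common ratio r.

Consecutive ratio: -32/(-16) = 2, and -64/(-32) = 2, so r = 2.
Then A·2^2 = -16 gives A = -4, and h(n) = -4·2^n.

2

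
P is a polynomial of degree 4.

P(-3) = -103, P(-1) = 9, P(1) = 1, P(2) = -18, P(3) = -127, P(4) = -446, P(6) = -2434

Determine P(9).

-12751

Write P(m) = am^4 + bm³ + cm² + dm + e; the 7 given values yield a linear system in the 5 coefficients.
Solving, P(m) = -2m^4 + 5m² - 4m + 2.
Then P(9) = -12751.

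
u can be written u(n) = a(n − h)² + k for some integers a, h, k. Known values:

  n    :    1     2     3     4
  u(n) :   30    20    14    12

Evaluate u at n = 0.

First differences -10, -6, -2; second difference 4 = 2a, so a = 2.
Expanding, the n-coefficient is −2ah = -4h; matching it to the data gives h = 4, and then k = 12.
So u(n) = 2(n − 4)² + 12.
u(0) = 2·(-4)² + 12 = 44.

44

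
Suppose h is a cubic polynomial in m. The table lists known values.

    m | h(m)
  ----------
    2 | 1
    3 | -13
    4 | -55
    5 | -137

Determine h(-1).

Write h(m) = am³ + bm² + cm + d; the 4 given values yield a linear system in the 4 coefficients.
Solving, h(m) = -2m³ + 4m² + 4m - 7.
Then h(-1) = -5.

-5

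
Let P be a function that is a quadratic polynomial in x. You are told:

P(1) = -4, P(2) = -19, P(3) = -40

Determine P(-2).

5

Write P(x) = ax² + bx + c; the 3 given values yield a linear system in the 3 coefficients.
Solving, P(x) = -3x² - 6x + 5.
Then P(-2) = 5.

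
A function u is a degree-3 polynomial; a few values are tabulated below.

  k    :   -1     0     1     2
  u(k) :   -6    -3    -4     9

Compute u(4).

149

Write u(k) = ak³ + bk² + ck + d; the 4 given values yield a linear system in the 4 coefficients.
Solving, u(k) = 3k³ - 2k² - 2k - 3.
Then u(4) = 149.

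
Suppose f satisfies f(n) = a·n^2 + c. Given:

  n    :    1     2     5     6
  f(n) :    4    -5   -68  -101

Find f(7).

-140

From f(1) = 4 and f(2) = -5: 1a + c = 4 and 4a + c = -5.
Subtracting: 3a = -9, so a = -3; then c = 4 − (-3)·1 = 7.
So f(n) = -3n² + 7, and f(7) = -140.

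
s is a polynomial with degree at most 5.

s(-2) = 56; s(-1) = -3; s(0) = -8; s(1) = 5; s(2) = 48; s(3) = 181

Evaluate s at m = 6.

2440

First differences: -59, -5, 13, 43, 133. Second differences: 54, 18, 30, 90. Third differences: -36, 12, 60. Fourth differences: 48, 48.
Level-4 differences are constant, so s has degree 4.
Fitting a degree-4 polynomial gives s(m) = 2m^4 - 2m³ + 7m² + 6m - 8.
Then s(6) = 2440.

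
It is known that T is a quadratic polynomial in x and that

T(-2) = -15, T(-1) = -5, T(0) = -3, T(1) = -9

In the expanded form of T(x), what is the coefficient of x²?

-4

First differences: 10, 2, -6. Second differences: -8, -8.
Level-2 differences are constant, so T has degree 2.
Fitting a degree-2 polynomial gives T(x) = -4x² - 2x - 3.
The coefficient of x² is -4.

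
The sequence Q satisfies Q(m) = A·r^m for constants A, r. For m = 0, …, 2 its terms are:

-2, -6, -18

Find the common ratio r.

Consecutive ratio: -6/(-2) = 3, and -18/(-6) = 3, so r = 3.
Then A·3^0 = -2 gives A = -2, and Q(m) = -2·3^m.

3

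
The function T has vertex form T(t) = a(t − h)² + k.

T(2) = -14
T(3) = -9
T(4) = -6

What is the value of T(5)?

First differences 5, 3; second difference -2 = 2a, so a = -1.
Expanding, the t-coefficient is −2ah = 2h; matching it to the data gives h = 5, and then k = -5.
So T(t) = -1(t − 5)² − 5.
T(5) = -1·0² − 5 = -5.

-5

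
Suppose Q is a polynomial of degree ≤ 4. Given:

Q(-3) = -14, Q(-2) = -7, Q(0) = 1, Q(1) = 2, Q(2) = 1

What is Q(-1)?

-2

Write Q(m) = am^4 + bm³ + cm² + dm + e; the 5 given values yield a linear system in the 5 coefficients.
Solving, the top 2 coefficients vanish, and Q(m) = -m² + 2m + 1.
Then Q(-1) = -2.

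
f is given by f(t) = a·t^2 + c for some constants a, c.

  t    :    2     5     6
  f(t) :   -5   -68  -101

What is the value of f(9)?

From f(2) = -5 and f(5) = -68: 4a + c = -5 and 25a + c = -68.
Subtracting: 21a = -63, so a = -3; then c = -5 − (-3)·4 = 7.
So f(t) = -3t² + 7, and f(9) = -236.

-236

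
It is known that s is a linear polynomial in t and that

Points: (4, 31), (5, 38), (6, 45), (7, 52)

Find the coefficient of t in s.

First differences: 7, 7, 7.
Level-1 differences are constant, so s has degree 1.
Fitting a degree-1 polynomial gives s(t) = 7t + 3.
The coefficient of t is 7.

7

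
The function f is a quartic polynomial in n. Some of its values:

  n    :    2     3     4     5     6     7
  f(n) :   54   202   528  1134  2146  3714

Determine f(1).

First differences: 148, 326, 606, 1012, 1568. Second differences: 178, 280, 406, 556. Third differences: 102, 126, 150. Fourth differences: 24, 24.
Level-4 differences are constant, so f has degree 4.
Fitting a degree-4 polynomial gives f(n) = n^4 + 3n³ + 7n² - 9n + 4.
Then f(1) = 6.

6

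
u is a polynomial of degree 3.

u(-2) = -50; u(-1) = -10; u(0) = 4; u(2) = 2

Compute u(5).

104

Write u(n) = an³ + bn² + cn + d; the 4 given values yield a linear system in the 4 coefficients.
Solving, u(n) = 2n³ - 7n² + 5n + 4.
Then u(5) = 104.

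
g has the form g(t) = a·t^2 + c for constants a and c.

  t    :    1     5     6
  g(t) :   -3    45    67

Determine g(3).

From g(1) = -3 and g(5) = 45: 1a + c = -3 and 25a + c = 45.
Subtracting: 24a = 48, so a = 2; then c = -3 − 2·1 = -5.
So g(t) = 2t² − 5, and g(3) = 13.

13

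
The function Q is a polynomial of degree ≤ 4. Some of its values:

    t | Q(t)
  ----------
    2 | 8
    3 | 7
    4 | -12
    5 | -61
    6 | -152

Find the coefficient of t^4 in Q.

0

Write Q(t) = at^4 + bt³ + ct² + dt + e; the 5 given values yield a linear system in the 5 coefficients.
Solving, the leading coefficient vanishes, and Q(t) = -2t³ + 9t² - 8t + 4.
The coefficient of t^4 is 0.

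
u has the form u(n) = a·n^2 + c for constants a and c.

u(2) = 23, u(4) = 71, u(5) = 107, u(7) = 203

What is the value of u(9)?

331

From u(2) = 23 and u(4) = 71: 4a + c = 23 and 16a + c = 71.
Subtracting: 12a = 48, so a = 4; then c = 23 − 4·4 = 7.
So u(n) = 4n² + 7, and u(9) = 331.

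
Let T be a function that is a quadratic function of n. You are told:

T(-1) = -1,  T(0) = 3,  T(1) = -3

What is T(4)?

Write T(n) = an² + bn + c; the 3 given values yield a linear system in the 3 coefficients.
Solving, T(n) = -5n² - n + 3.
Then T(4) = -81.

-81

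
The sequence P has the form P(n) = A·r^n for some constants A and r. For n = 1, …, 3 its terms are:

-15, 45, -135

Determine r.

-3

Consecutive ratio: 45/(-15) = -3, and -135/45 = -3, so r = -3.
Then A·(-3)^1 = -15 gives A = 5, and P(n) = 5·(-3)^n.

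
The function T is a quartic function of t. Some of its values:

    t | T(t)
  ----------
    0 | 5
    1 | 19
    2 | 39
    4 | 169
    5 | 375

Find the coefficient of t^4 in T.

Write T(t) = at^4 + bt³ + ct² + dt + e; the 5 given values yield a linear system in the 5 coefficients.
Solving, T(t) = t^4 - 4t³ + 8t² + 9t + 5.
The coefficient of t^4 is 1.

1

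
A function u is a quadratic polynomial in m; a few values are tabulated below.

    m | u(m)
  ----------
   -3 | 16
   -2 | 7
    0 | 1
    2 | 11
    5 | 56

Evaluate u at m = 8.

Write u(m) = am² + bm + c; the 5 given values yield a linear system in the 3 coefficients.
Solving, u(m) = 2m² + m + 1.
Then u(8) = 137.

137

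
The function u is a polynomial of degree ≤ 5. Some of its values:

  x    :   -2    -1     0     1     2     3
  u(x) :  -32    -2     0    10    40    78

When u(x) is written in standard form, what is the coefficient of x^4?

First differences: 30, 2, 10, 30, 38. Second differences: -28, 8, 20, 8. Third differences: 36, 12, -12. Fourth differences: -24, -24.
Level-4 differences are constant, so u has degree 4.
Fitting a degree-4 polynomial gives u(x) = -x^4 + 4x³ + 5x² + 2x.
The coefficient of x^4 is -1.

-1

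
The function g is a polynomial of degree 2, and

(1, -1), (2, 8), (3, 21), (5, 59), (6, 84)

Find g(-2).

-4

Write g(x) = ax² + bx + c; the 5 given values yield a linear system in the 3 coefficients.
Solving, g(x) = 2x² + 3x - 6.
Then g(-2) = -4.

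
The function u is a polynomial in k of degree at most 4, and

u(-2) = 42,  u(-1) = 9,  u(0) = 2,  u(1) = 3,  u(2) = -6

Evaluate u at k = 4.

First differences: -33, -7, 1, -9. Second differences: 26, 8, -10. Third differences: -18, -18.
Level-3 differences are constant, so u has degree 3.
Fitting a degree-3 polynomial gives u(k) = -3k³ + 4k² + 2.
Then u(4) = -126.

-126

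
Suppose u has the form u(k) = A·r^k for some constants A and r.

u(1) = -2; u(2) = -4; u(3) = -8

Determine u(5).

Consecutive ratio: -4/(-2) = 2, and -8/(-4) = 2, so r = 2.
Then A·2^1 = -2 gives A = -1, and u(k) = -1·2^k.
u(5) = -1·2^5 = -32.

-32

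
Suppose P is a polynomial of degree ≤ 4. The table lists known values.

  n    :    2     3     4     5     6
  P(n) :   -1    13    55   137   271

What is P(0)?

Write P(n) = an^4 + bn³ + cn² + dn + e; the 5 given values yield a linear system in the 5 coefficients.
Solving, the leading coefficient vanishes, and P(n) = 2n³ - 4n² - 4n + 7.
Then P(0) = 7.

7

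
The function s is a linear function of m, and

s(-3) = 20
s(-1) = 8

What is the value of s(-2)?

Write s(m) = am + b; the 2 given values yield a linear system in the 2 coefficients.
Solving, s(m) = -6m + 2.
Then s(-2) = 14.

14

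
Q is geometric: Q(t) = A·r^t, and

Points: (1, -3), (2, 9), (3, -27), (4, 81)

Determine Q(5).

Consecutive ratio: 9/(-3) = -3, and -27/9 = -3, so r = -3.
Then A·(-3)^1 = -3 gives A = 1, and Q(t) = 1·(-3)^t.
Q(5) = 1·(-3)^5 = -243.

-243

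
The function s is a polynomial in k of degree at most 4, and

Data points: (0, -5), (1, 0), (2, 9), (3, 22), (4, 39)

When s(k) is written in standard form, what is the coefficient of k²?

2

First differences: 5, 9, 13, 17. Second differences: 4, 4, 4.
Level-2 differences are constant, so s has degree 2.
Fitting a degree-2 polynomial gives s(k) = 2k² + 3k - 5.
The coefficient of k² is 2.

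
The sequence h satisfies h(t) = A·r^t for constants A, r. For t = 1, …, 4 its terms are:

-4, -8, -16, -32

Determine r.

2

Consecutive ratio: -8/(-4) = 2, and -16/(-8) = 2, so r = 2.
Then A·2^1 = -4 gives A = -2, and h(t) = -2·2^t.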